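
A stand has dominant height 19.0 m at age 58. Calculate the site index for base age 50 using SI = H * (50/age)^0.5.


50/58 = 0.862069
(0.862069)^0.5 = 0.928477
SI = 19.0 * 0.928477 = 17.6411 ≈ 17.6 m

17.6 m


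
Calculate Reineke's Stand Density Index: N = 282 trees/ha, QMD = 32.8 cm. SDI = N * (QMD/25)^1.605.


QMD/25 = 32.8/25 = 1.312
(1.312)^1.605 = exp(1.605 * ln(1.312)) = exp(1.605 * 0.271553) = exp(0.435843) = 1.54627
SDI = 282 * 1.54627 = 436.048 ≈ 436

436


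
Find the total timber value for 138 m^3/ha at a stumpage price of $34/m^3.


Value = 138 * 34 = $4692/ha

$4692/ha


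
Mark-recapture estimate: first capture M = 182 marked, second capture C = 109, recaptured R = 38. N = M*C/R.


N = M * C / R = 182 * 109 / 38 = 19838 / 38 = 522.05 ≈ 522

522 individuals


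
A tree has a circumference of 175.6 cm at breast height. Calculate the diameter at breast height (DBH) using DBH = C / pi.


DBH = C / pi = 175.6 / 3.141593 = 55.8952 ≈ 55.90 cm

55.90 cm


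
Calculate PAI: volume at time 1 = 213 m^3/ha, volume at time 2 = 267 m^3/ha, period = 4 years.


PAI = (V2 - V1) / period = (267 - 213) / 4 = 54 / 4 = 13.50 m^3/ha/yr

13.50 m^3/ha/yr


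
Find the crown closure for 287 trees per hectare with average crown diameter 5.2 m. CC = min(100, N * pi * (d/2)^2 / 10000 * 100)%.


(d/2)^2 = (5.2/2)^2 = 2.6^2 = 6.76
Crown area = 3.141593 * 6.76 = 21.2372 m^2
N * area / 10000 * 100 = 287 * 21.2372 / 10000 * 100 = 60.9508
CC = min(100, 60.9508) = 60.9508 ≈ 61.0%

61.0%


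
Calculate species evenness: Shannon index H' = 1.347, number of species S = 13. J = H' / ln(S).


ln(13) = 2.56495
J = H' / ln(S) = 1.347 / 2.56495 = 0.525156 ≈ 0.5252

0.5252


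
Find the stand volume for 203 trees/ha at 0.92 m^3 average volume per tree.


V_stand = 203 * 0.92 = 186.76 ≈ 186.8 m^3/ha

186.8 m^3/ha


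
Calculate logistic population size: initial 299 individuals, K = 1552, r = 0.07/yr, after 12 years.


(K - N0)/N0 = (1552 - 299)/299 = 1253/299 = 4.19064
r*t = 0.07 * 12 = 0.84; exp(-0.84) = 0.431711
4.19064 * 0.431711 = 1.80915
1 + 1.80915 = 2.80915
N = 1552 / 2.80915 = 552.480 ≈ 552

552


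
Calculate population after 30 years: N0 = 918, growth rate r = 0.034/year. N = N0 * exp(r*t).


r*t = 0.034 * 30 = 1.02
exp(1.02) = 2.77319
N = 918 * 2.77319 = 2545.79 ≈ 2546

2546


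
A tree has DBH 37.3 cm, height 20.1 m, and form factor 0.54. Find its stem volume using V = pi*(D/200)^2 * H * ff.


(D/200)^2 = (37.3/200)^2 = 0.1865^2 = 0.03478225
BA = 3.141593 * 0.03478225 = 0.109272 m^2
V = 0.109272 * 20.1 * 0.54 = 1.18604 ≈ 1.186 m^3

1.186 m^3


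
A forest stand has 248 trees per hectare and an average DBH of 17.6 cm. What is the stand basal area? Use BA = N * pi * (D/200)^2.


(D/200)^2 = (17.6/200)^2 = 0.088^2 = 0.007744
Individual BA = 3.141593 * 0.007744 = 0.0243285 m^2
Stand BA = 248 * 0.0243285 = 6.03347 ≈ 6.03 m^2/ha

6.03 m^2/ha


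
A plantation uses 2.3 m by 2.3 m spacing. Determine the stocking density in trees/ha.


N = 10000 / 2.3^2 = 10000 / 5.29 = 1890.36 ≈ 1890 trees/ha

1890 trees/ha


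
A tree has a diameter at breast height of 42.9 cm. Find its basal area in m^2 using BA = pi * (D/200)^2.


D/200 = 42.9/200 = 0.2145 m
(D/200)^2 = 0.2145^2 = 0.04601025
BA = 3.141593 * 0.04601025 = 0.144545 ≈ 0.1445 m^2

0.1445 m^2


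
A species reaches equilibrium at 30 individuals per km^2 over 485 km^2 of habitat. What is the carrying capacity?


K = 30 * 485 = 14550 individuals

14550 individuals


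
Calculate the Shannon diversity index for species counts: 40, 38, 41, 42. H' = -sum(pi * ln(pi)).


Total N = 40 + 38 + 41 + 42 = 161
Per-species terms:
  p = 40/161 = 0.248447; ln(p) = -1.392526; p*ln(p) = 0.248447 * (-1.392526) = -0.345969
  p = 38/161 = 0.236025; ln(p) = -1.443818; p*ln(p) = 0.236025 * (-1.443818) = -0.340777
  p = 41/161 = 0.254658; ln(p) = -1.367834; p*ln(p) = 0.254658 * (-1.367834) = -0.348330
  p = 42/161 = 0.260870; ln(p) = -1.343733; p*ln(p) = 0.260870 * (-1.343733) = -0.350540
sum(p*ln(p)) = (-0.345969) + (-0.340777) + (-0.348330) + (-0.350540) = -1.385616
H' = -(-1.385616) = 1.385616 ≈ 1.3856

1.3856


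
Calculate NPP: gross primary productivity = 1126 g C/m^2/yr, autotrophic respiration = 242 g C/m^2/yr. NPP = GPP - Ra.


NPP = GPP - Ra = 1126 - 242 = 884 g C/m^2/yr

884 g C/m^2/yr


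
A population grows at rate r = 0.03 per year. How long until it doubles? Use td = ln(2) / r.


td = ln(2) / 0.03 = 0.693147 / 0.03 = 23.1049 ≈ 23.1 years

23.1 years


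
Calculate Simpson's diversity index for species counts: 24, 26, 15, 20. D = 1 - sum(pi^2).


Total N = 24 + 26 + 15 + 20 = 85
Per-species terms:
  p = 24/85 = 0.282353; p^2 = 0.282353^2 = 0.079723
  p = 26/85 = 0.305882; p^2 = 0.305882^2 = 0.093564
  p = 15/85 = 0.176471; p^2 = 0.176471^2 = 0.031142
  p = 20/85 = 0.235294; p^2 = 0.235294^2 = 0.055363
sum(p^2) = 0.079723 + 0.093564 + 0.031142 + 0.055363 = 0.259792
D = 1 - 0.259792 = 0.740208 ≈ 0.7402

0.7402


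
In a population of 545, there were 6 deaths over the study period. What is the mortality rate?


Mortality rate = 6 / 545 = 0.011009 ≈ 0.0110

0.0110


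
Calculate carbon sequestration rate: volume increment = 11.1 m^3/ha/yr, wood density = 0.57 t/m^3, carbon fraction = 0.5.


C = 11.1 * 0.57 * 0.5 = 3.1635 ≈ 3.16 t C/ha/yr

3.16 t C/ha/yr


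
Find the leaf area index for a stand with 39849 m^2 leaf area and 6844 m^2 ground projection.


LAI = 39849 / 6844 = 5.8225 ≈ 5.82

5.82


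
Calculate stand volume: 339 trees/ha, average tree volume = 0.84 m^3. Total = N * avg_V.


V_stand = 339 * 0.84 = 284.76 ≈ 284.8 m^3/ha

284.8 m^3/ha


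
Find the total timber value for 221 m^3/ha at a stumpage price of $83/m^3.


Value = 221 * 83 = $18343/ha

$18343/ha


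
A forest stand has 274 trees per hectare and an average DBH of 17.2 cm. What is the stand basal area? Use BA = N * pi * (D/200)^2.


(D/200)^2 = (17.2/200)^2 = 0.086^2 = 0.007396
Individual BA = 3.141593 * 0.007396 = 0.0232352 m^2
Stand BA = 274 * 0.0232352 = 6.36644 ≈ 6.37 m^2/ha

6.37 m^2/ha


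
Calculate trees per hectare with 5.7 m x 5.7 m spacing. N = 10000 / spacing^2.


N = 10000 / 5.7^2 = 10000 / 32.49 = 307.787 ≈ 308 trees/ha

308 trees/ha


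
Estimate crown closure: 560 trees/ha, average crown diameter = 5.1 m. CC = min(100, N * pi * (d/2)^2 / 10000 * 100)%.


(d/2)^2 = (5.1/2)^2 = 2.55^2 = 6.5025
Crown area = 3.141593 * 6.5025 = 20.4282 m^2
N * area / 10000 * 100 = 560 * 20.4282 / 10000 * 100 = 114.398
CC = min(100, 114.398) = 100%

100%


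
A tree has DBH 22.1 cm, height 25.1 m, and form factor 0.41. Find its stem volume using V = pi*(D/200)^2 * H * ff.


(D/200)^2 = (22.1/200)^2 = 0.1105^2 = 0.01221025
BA = 3.141593 * 0.01221025 = 0.0383596 m^2
V = 0.0383596 * 25.1 * 0.41 = 0.394759 ≈ 0.395 m^3

0.395 m^3


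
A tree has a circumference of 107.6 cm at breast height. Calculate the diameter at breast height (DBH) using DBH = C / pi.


DBH = C / pi = 107.6 / 3.141593 = 34.2501 ≈ 34.25 cm

34.25 cm


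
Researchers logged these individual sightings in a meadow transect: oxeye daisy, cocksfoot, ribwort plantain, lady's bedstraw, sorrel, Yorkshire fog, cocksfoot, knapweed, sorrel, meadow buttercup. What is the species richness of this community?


Total individuals logged = 10
Distinct species (count of individuals): oxeye daisy (1), cocksfoot (2), ribwort plantain (1), lady's bedstraw (1), sorrel (2), Yorkshire fog (1), knapweed (1), meadow buttercup (1)
Species richness = number of distinct species = 8

8


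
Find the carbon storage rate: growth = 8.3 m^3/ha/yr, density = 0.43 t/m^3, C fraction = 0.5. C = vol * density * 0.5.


C = 8.3 * 0.43 * 0.5 = 1.7845 ≈ 1.78 t C/ha/yr

1.78 t C/ha/yr


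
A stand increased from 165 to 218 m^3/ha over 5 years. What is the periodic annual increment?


PAI = (V2 - V1) / period = (218 - 165) / 5 = 53 / 5 = 10.60 m^3/ha/yr

10.60 m^3/ha/yr


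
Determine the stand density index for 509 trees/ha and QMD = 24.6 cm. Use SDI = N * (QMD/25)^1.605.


QMD/25 = 24.6/25 = 0.984
(0.984)^1.605 = exp(1.605 * ln(0.984)) = exp(1.605 * (-0.0161294)) = exp(-0.0258877) = 0.974445
SDI = 509 * 0.974445 = 495.993 ≈ 496

496


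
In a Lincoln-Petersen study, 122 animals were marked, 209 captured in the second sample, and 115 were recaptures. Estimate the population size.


N = M * C / R = 122 * 209 / 115 = 25498 / 115 = 221.72 ≈ 222

222 individuals


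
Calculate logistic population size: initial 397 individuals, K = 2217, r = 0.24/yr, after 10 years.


(K - N0)/N0 = (2217 - 397)/397 = 1820/397 = 4.58438
r*t = 0.24 * 10 = 2.4; exp(-2.4) = 0.0907180
4.58438 * 0.0907180 = 0.415886
1 + 0.415886 = 1.41589
N = 2217 / 1.41589 = 1565.80 ≈ 1566

1566


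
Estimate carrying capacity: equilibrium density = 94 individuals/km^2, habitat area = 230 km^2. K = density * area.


K = 94 * 230 = 21620 individuals

21620 individuals


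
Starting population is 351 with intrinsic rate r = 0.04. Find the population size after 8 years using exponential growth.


r*t = 0.04 * 8 = 0.32
exp(0.32) = 1.37713
N = 351 * 1.37713 = 483.373 ≈ 483

483


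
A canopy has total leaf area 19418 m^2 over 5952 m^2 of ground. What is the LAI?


LAI = 19418 / 5952 = 3.2624 ≈ 3.26

3.26


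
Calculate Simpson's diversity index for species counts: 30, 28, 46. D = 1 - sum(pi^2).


Total N = 30 + 28 + 46 = 104
Per-species terms:
  p = 30/104 = 0.288462; p^2 = 0.288462^2 = 0.083210
  p = 28/104 = 0.269231; p^2 = 0.269231^2 = 0.072485
  p = 46/104 = 0.442308; p^2 = 0.442308^2 = 0.195636
sum(p^2) = 0.083210 + 0.072485 + 0.195636 = 0.351331
D = 1 - 0.351331 = 0.648669 ≈ 0.6487

0.6487


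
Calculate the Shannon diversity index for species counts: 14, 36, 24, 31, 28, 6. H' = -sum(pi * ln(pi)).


Total N = 14 + 36 + 24 + 31 + 28 + 6 = 139
Per-species terms:
  p = 14/139 = 0.100719; ln(p) = -2.295421; p*ln(p) = 0.100719 * (-2.295421) = -0.231193
  p = 36/139 = 0.258993; ln(p) = -1.350954; p*ln(p) = 0.258993 * (-1.350954) = -0.349888
  p = 24/139 = 0.172662; ln(p) = -1.756419; p*ln(p) = 0.172662 * (-1.756419) = -0.303267
  p = 31/139 = 0.223022; ln(p) = -1.500485; p*ln(p) = 0.223022 * (-1.500485) = -0.334641
  p = 28/139 = 0.201439; ln(p) = -1.602269; p*ln(p) = 0.201439 * (-1.602269) = -0.322759
  p = 6/139 = 0.043165; ln(p) = -3.142725; p*ln(p) = 0.043165 * (-3.142725) = -0.135656
sum(p*ln(p)) = (-0.231193) + (-0.349888) + (-0.303267) + (-0.334641) + (-0.322759) + (-0.135656) = -1.677404
H' = -(-1.677404) = 1.677404 ≈ 1.6774

1.6774


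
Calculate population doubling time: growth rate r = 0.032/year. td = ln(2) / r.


td = ln(2) / 0.032 = 0.693147 / 0.032 = 21.6608 ≈ 21.7 years

21.7 years


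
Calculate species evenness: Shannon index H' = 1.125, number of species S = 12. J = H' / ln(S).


ln(12) = 2.48491
J = H' / ln(S) = 1.125 / 2.48491 = 0.452733 ≈ 0.4527

0.4527


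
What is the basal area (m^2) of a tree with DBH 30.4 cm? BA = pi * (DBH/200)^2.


D/200 = 30.4/200 = 0.152 m
(D/200)^2 = 0.152^2 = 0.023104
BA = 3.141593 * 0.023104 = 0.0725834 ≈ 0.0726 m^2

0.0726 m^2


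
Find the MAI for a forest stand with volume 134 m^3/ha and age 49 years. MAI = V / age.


MAI = 134 / 49 = 2.7347 ≈ 2.73 m^3/ha/yr

2.73 m^3/ha/yr


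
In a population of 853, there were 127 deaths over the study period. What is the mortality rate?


Mortality rate = 127 / 853 = 0.148886 ≈ 0.1489

0.1489


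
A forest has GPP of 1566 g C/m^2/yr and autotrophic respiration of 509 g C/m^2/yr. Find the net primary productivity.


NPP = GPP - Ra = 1566 - 509 = 1057 g C/m^2/yr

1057 g C/m^2/yr


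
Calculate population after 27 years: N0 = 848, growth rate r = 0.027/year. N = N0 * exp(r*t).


r*t = 0.027 * 27 = 0.729
exp(0.729) = 2.07301
N = 848 * 2.07301 = 1757.91 ≈ 1758

1758


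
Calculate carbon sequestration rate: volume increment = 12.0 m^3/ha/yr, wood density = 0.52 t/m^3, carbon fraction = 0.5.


C = 12.0 * 0.52 * 0.5 = 3.12 t C/ha/yr

3.12 t C/ha/yr


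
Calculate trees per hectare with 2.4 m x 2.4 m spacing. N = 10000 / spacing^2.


N = 10000 / 2.4^2 = 10000 / 5.76 = 1736.11 ≈ 1736 trees/ha

1736 trees/ha


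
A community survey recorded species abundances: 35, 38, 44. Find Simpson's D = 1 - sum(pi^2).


Total N = 35 + 38 + 44 = 117
Per-species terms:
  p = 35/117 = 0.299145; p^2 = 0.299145^2 = 0.089488
  p = 38/117 = 0.324786; p^2 = 0.324786^2 = 0.105486
  p = 44/117 = 0.376068; p^2 = 0.376068^2 = 0.141427
sum(p^2) = 0.089488 + 0.105486 + 0.141427 = 0.336401
D = 1 - 0.336401 = 0.663599 ≈ 0.6636

0.6636


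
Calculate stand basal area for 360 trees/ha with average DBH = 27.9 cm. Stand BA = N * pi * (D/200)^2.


(D/200)^2 = (27.9/200)^2 = 0.1395^2 = 0.01946025
Individual BA = 3.141593 * 0.01946025 = 0.0611362 m^2
Stand BA = 360 * 0.0611362 = 22.0090 ≈ 22.01 m^2/ha

22.01 m^2/ha


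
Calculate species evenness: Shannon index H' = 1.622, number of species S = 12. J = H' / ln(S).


ln(12) = 2.48491
J = H' / ln(S) = 1.622 / 2.48491 = 0.652740 ≈ 0.6527

0.6527


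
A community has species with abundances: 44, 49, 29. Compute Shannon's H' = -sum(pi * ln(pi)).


Total N = 44 + 49 + 29 = 122
Per-species terms:
  p = 44/122 = 0.360656; ln(p) = -1.019831; p*ln(p) = 0.360656 * (-1.019831) = -0.367808
  p = 49/122 = 0.401639; ln(p) = -0.912202; p*ln(p) = 0.401639 * (-0.912202) = -0.366376
  p = 29/122 = 0.237705; ln(p) = -1.436725; p*ln(p) = 0.237705 * (-1.436725) = -0.341517
sum(p*ln(p)) = (-0.367808) + (-0.366376) + (-0.341517) = -1.075701
H' = -(-1.075701) = 1.075701 ≈ 1.0757

1.0757


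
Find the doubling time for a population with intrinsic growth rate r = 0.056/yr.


td = ln(2) / 0.056 = 0.693147 / 0.056 = 12.3776 ≈ 12.4 years

12.4 years


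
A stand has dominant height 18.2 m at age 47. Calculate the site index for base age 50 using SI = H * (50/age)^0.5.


50/47 = 1.06383
(1.06383)^0.5 = 1.03142
SI = 18.2 * 1.03142 = 18.7718 ≈ 18.8 m

18.8 m


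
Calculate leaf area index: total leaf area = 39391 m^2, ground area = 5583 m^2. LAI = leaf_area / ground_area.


LAI = 39391 / 5583 = 7.0555 ≈ 7.06

7.06


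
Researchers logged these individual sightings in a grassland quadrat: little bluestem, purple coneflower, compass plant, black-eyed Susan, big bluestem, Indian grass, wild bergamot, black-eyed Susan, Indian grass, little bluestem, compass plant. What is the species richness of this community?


Total individuals logged = 11
Distinct species (count of individuals): little bluestem (2), purple coneflower (1), compass plant (2), black-eyed Susan (2), big bluestem (1), Indian grass (2), wild bergamot (1)
Species richness = number of distinct species = 7

7


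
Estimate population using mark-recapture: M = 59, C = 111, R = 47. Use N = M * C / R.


N = M * C / R = 59 * 111 / 47 = 6549 / 47 = 139.34 ≈ 139

139 individuals


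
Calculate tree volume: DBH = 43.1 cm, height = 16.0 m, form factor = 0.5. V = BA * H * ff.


(D/200)^2 = (43.1/200)^2 = 0.2155^2 = 0.04644025
BA = 3.141593 * 0.04644025 = 0.145896 m^2
V = 0.145896 * 16.0 * 0.5 = 1.16717 ≈ 1.167 m^3

1.167 m^3


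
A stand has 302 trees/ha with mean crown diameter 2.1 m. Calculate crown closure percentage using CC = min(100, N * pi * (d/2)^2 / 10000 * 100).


(d/2)^2 = (2.1/2)^2 = 1.05^2 = 1.1025
Crown area = 3.141593 * 1.1025 = 3.46361 m^2
N * area / 10000 * 100 = 302 * 3.46361 / 10000 * 100 = 10.4601
CC = min(100, 10.4601) = 10.4601 ≈ 10.5%

10.5%


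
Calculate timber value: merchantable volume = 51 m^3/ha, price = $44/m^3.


Value = 51 * 44 = $2244/ha

$2244/ha


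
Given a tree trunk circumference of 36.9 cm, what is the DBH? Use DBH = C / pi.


DBH = C / pi = 36.9 / 3.141593 = 11.7456 ≈ 11.75 cm

11.75 cm


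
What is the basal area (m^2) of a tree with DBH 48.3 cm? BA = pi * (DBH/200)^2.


D/200 = 48.3/200 = 0.2415 m
(D/200)^2 = 0.2415^2 = 0.05832225
BA = 3.141593 * 0.05832225 = 0.183225 ≈ 0.1832 m^2

0.1832 m^2


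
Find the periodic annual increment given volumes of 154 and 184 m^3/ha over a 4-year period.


PAI = (V2 - V1) / period = (184 - 154) / 4 = 30 / 4 = 7.50 m^3/ha/yr

7.50 m^3/ha/yr


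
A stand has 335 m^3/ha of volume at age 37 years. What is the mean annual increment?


MAI = 335 / 37 = 9.0541 ≈ 9.05 m^3/ha/yr

9.05 m^3/ha/yr


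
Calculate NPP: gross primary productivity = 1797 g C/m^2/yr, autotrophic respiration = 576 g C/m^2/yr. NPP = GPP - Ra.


NPP = GPP - Ra = 1797 - 576 = 1221 g C/m^2/yr

1221 g C/m^2/yr


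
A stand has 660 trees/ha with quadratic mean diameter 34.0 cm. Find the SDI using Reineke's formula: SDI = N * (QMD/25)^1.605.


QMD/25 = 34.0/25 = 1.36
(1.36)^1.605 = exp(1.605 * ln(1.36)) = exp(1.605 * 0.307485) = exp(0.493513) = 1.63806
SDI = 660 * 1.63806 = 1081.12 ≈ 1081

1081


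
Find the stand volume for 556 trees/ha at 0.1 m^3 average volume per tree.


V_stand = 556 * 0.1 = 55.6 m^3/ha

55.6 m^3/ha


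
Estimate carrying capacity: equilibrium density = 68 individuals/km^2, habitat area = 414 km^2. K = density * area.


K = 68 * 414 = 28152 individuals

28152 individuals


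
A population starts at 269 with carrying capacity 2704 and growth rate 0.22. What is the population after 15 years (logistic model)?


(K - N0)/N0 = (2704 - 269)/269 = 2435/269 = 9.05204
r*t = 0.22 * 15 = 3.3; exp(-3.3) = 0.0368832
9.05204 * 0.0368832 = 0.333868
1 + 0.333868 = 1.33387
N = 2704 / 1.33387 = 2027.18 ≈ 2027

2027


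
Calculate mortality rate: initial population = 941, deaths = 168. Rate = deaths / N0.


Mortality rate = 168 / 941 = 0.178533 ≈ 0.1785

0.1785


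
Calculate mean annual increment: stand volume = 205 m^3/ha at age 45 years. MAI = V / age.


MAI = 205 / 45 = 4.5556 ≈ 4.56 m^3/ha/yr

4.56 m^3/ha/yr


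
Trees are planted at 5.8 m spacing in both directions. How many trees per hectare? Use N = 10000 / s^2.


N = 10000 / 5.8^2 = 10000 / 33.64 = 297.265 ≈ 297 trees/ha

297 trees/ha


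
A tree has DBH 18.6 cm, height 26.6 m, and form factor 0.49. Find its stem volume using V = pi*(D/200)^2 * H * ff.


(D/200)^2 = (18.6/200)^2 = 0.093^2 = 0.008649
BA = 3.141593 * 0.008649 = 0.0271716 m^2
V = 0.0271716 * 26.6 * 0.49 = 0.354155 ≈ 0.354 m^3

0.354 m^3


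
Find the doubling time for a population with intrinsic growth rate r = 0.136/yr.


td = ln(2) / 0.136 = 0.693147 / 0.136 = 5.09667 ≈ 5.1 years

5.1 years


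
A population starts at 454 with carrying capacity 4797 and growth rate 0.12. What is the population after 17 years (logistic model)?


(K - N0)/N0 = (4797 - 454)/454 = 4343/454 = 9.56608
r*t = 0.12 * 17 = 2.04; exp(-2.04) = 0.130029
9.56608 * 0.130029 = 1.24387
1 + 1.24387 = 2.24387
N = 4797 / 2.24387 = 2137.82 ≈ 2138

2138


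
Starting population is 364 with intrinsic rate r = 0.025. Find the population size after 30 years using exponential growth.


r*t = 0.025 * 30 = 0.75
exp(0.75) = 2.11700
N = 364 * 2.11700 = 770.588 ≈ 771

771


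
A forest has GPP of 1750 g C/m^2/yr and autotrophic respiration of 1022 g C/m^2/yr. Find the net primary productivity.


NPP = GPP - Ra = 1750 - 1022 = 728 g C/m^2/yr

728 g C/m^2/yr


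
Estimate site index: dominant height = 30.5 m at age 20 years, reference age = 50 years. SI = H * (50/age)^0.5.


50/20 = 2.50000
(2.50000)^0.5 = 1.58114
SI = 30.5 * 1.58114 = 48.2248 ≈ 48.2 m

48.2 m


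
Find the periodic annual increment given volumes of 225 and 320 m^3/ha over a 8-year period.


PAI = (V2 - V1) / period = (320 - 225) / 8 = 95 / 8 = 11.8750 ≈ 11.88 m^3/ha/yr

11.88 m^3/ha/yr


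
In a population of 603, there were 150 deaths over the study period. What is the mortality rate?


Mortality rate = 150 / 603 = 0.248756 ≈ 0.2488

0.2488


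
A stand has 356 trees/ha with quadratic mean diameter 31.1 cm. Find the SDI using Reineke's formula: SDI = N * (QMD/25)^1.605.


QMD/25 = 31.1/25 = 1.244
(1.244)^1.605 = exp(1.605 * ln(1.244)) = exp(1.605 * 0.218332) = exp(0.350423) = 1.41967
SDI = 356 * 1.41967 = 505.403 ≈ 505

505


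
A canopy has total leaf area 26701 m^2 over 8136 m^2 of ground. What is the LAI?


LAI = 26701 / 8136 = 3.2818 ≈ 3.28

3.28


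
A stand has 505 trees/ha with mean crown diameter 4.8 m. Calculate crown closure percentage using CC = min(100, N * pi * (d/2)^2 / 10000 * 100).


(d/2)^2 = (4.8/2)^2 = 2.4^2 = 5.76
Crown area = 3.141593 * 5.76 = 18.0956 m^2
N * area / 10000 * 100 = 505 * 18.0956 / 10000 * 100 = 91.3828
CC = min(100, 91.3828) = 91.3828 ≈ 91.4%

91.4%


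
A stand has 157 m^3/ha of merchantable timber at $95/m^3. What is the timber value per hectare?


Value = 157 * 95 = $14915/ha

$14915/ha


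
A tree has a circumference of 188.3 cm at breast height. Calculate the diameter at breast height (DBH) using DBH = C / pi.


DBH = C / pi = 188.3 / 3.141593 = 59.9377 ≈ 59.94 cm

59.94 cm


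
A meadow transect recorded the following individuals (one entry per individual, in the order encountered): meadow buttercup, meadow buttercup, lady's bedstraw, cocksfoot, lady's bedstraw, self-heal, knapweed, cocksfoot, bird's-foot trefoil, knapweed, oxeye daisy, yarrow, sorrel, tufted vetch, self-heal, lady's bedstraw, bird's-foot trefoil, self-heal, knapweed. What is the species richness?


Total individuals logged = 19
Distinct species (count of individuals): meadow buttercup (2), lady's bedstraw (3), cocksfoot (2), self-heal (3), knapweed (3), bird's-foot trefoil (2), oxeye daisy (1), yarrow (1), sorrel (1), tufted vetch (1)
Species richness = number of distinct species = 10

10


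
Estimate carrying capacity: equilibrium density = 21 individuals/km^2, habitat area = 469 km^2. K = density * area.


K = 21 * 469 = 9849 individuals

9849 individuals


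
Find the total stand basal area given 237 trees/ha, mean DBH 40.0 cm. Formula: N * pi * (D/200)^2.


(D/200)^2 = (40.0/200)^2 = 0.2^2 = 0.04
Individual BA = 3.141593 * 0.04 = 0.125664 m^2
Stand BA = 237 * 0.125664 = 29.7824 ≈ 29.78 m^2/ha

29.78 m^2/ha


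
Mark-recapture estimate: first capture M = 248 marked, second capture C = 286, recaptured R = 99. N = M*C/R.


N = M * C / R = 248 * 286 / 99 = 70928 / 99 = 716.44 ≈ 716

716 individuals


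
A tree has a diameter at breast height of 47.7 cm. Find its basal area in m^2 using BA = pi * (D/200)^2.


D/200 = 47.7/200 = 0.2385 m
(D/200)^2 = 0.2385^2 = 0.05688225
BA = 3.141593 * 0.05688225 = 0.178701 ≈ 0.1787 m^2

0.1787 m^2


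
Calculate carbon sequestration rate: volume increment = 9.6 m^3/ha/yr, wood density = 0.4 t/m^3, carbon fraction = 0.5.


C = 9.6 * 0.4 * 0.5 = 1.92 t C/ha/yr

1.92 t C/ha/yr


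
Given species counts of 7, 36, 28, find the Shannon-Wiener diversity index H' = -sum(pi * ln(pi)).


Total N = 7 + 36 + 28 = 71
Per-species terms:
  p = 7/71 = 0.098592; ln(p) = -2.316765; p*ln(p) = 0.098592 * (-2.316765) = -0.228414
  p = 36/71 = 0.507042; ln(p) = -0.679161; p*ln(p) = 0.507042 * (-0.679161) = -0.344363
  p = 28/71 = 0.394366; ln(p) = -0.930476; p*ln(p) = 0.394366 * (-0.930476) = -0.366948
sum(p*ln(p)) = (-0.228414) + (-0.344363) + (-0.366948) = -0.939725
H' = -(-0.939725) = 0.939725 ≈ 0.9397

0.9397


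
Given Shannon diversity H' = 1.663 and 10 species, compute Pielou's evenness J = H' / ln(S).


ln(10) = 2.30259
J = H' / ln(S) = 1.663 / 2.30259 = 0.722230 ≈ 0.7222

0.7222


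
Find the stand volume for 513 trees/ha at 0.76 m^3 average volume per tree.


V_stand = 513 * 0.76 = 389.88 ≈ 389.9 m^3/ha

389.9 m^3/ha


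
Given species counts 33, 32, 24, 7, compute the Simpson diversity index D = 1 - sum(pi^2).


Total N = 33 + 32 + 24 + 7 = 96
Per-species terms:
  p = 33/96 = 0.343750; p^2 = 0.343750^2 = 0.118164
  p = 32/96 = 0.333333; p^2 = 0.333333^2 = 0.111111
  p = 24/96 = 0.250000; p^2 = 0.250000^2 = 0.062500
  p = 7/96 = 0.072917; p^2 = 0.072917^2 = 0.005317
sum(p^2) = 0.118164 + 0.111111 + 0.062500 + 0.005317 = 0.297092
D = 1 - 0.297092 = 0.702908 ≈ 0.7029

0.7029


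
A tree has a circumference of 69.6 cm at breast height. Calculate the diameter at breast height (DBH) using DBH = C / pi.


DBH = C / pi = 69.6 / 3.141593 = 22.1544 ≈ 22.15 cm

22.15 cm


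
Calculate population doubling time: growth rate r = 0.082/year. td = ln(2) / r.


td = ln(2) / 0.082 = 0.693147 / 0.082 = 8.45301 ≈ 8.5 years

8.5 years


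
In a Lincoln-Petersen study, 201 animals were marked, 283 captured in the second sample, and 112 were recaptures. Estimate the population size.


N = M * C / R = 201 * 283 / 112 = 56883 / 112 = 507.88 ≈ 508

508 individuals


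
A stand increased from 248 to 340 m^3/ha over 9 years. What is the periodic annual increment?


PAI = (V2 - V1) / period = (340 - 248) / 9 = 92 / 9 = 10.2222 ≈ 10.22 m^3/ha/yr

10.22 m^3/ha/yr


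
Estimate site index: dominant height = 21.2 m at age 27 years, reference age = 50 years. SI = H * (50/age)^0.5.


50/27 = 1.85185
(1.85185)^0.5 = 1.36083
SI = 21.2 * 1.36083 = 28.8496 ≈ 28.8 m

28.8 m


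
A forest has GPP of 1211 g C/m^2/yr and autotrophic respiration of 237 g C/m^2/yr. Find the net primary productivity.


NPP = GPP - Ra = 1211 - 237 = 974 g C/m^2/yr

974 g C/m^2/yr


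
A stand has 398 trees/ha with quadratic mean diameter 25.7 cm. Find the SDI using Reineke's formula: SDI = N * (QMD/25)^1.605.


QMD/25 = 25.7/25 = 1.028
(1.028)^1.605 = exp(1.605 * ln(1.028)) = exp(1.605 * 0.0276152) = exp(0.0443224) = 1.04532
SDI = 398 * 1.04532 = 416.037 ≈ 416

416


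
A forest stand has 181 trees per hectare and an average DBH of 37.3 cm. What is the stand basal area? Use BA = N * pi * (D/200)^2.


(D/200)^2 = (37.3/200)^2 = 0.1865^2 = 0.03478225
Individual BA = 3.141593 * 0.03478225 = 0.109272 m^2
Stand BA = 181 * 0.109272 = 19.7782 ≈ 19.78 m^2/ha

19.78 m^2/ha


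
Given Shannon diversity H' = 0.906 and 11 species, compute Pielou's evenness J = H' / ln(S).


ln(11) = 2.39790
J = H' / ln(S) = 0.906 / 2.39790 = 0.377831 ≈ 0.3778

0.3778


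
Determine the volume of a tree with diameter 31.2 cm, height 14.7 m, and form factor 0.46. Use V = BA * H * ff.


(D/200)^2 = (31.2/200)^2 = 0.156^2 = 0.024336
BA = 3.141593 * 0.024336 = 0.0764538 m^2
V = 0.0764538 * 14.7 * 0.46 = 0.516981 ≈ 0.517 m^3

0.517 m^3


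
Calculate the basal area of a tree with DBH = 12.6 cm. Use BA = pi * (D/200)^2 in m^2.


D/200 = 12.6/200 = 0.063 m
(D/200)^2 = 0.063^2 = 0.003969
BA = 3.141593 * 0.003969 = 0.0124690 ≈ 0.0125 m^2

0.0125 m^2


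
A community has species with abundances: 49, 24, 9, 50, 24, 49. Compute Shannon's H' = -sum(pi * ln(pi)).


Total N = 49 + 24 + 9 + 50 + 24 + 49 = 205
Per-species terms:
  p = 49/205 = 0.239024; ln(p) = -1.431191; p*ln(p) = 0.239024 * (-1.431191) = -0.342089
  p = 24/205 = 0.117073; ln(p) = -2.144958; p*ln(p) = 0.117073 * (-2.144958) = -0.251117
  p = 9/205 = 0.043902; ln(p) = -3.125795; p*ln(p) = 0.043902 * (-3.125795) = -0.137229
  p = 50/205 = 0.243902; ln(p) = -1.410989; p*ln(p) = 0.243902 * (-1.410989) = -0.344143
  p = 24/205 = 0.117073; ln(p) = -2.144958; p*ln(p) = 0.117073 * (-2.144958) = -0.251117
  p = 49/205 = 0.239024; ln(p) = -1.431191; p*ln(p) = 0.239024 * (-1.431191) = -0.342089
sum(p*ln(p)) = (-0.342089) + (-0.251117) + (-0.137229) + (-0.344143) + (-0.251117) + (-0.342089) = -1.667784
H' = -(-1.667784) = 1.667784 ≈ 1.6678

1.6678


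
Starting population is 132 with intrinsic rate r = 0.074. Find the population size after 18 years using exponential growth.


r*t = 0.074 * 18 = 1.332
exp(1.332) = 3.78861
N = 132 * 3.78861 = 500.097 ≈ 500

500


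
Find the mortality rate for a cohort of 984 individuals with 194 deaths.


Mortality rate = 194 / 984 = 0.197154 ≈ 0.1972

0.1972


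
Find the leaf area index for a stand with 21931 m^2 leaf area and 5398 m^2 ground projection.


LAI = 21931 / 5398 = 4.0628 ≈ 4.06

4.06


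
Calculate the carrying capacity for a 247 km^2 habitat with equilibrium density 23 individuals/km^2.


K = 23 * 247 = 5681 individuals

5681 individuals


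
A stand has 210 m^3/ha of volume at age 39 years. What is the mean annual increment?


MAI = 210 / 39 = 5.3846 ≈ 5.38 m^3/ha/yr

5.38 m^3/ha/yr


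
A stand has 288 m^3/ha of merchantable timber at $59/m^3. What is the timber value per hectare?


Value = 288 * 59 = $16992/ha

$16992/ha


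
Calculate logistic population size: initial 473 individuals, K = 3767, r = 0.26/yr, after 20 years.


(K - N0)/N0 = (3767 - 473)/473 = 3294/473 = 6.96406
r*t = 0.26 * 20 = 5.2; exp(-5.2) = 0.00551656
6.96406 * 0.00551656 = 0.0384177
1 + 0.0384177 = 1.03842
N = 3767 / 1.03842 = 3627.63 ≈ 3628

3628


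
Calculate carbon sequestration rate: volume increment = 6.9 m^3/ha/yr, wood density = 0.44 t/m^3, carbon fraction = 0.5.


C = 6.9 * 0.44 * 0.5 = 1.518 ≈ 1.52 t C/ha/yr

1.52 t C/ha/yr


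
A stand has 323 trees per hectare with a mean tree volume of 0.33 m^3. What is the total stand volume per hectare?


V_stand = 323 * 0.33 = 106.59 ≈ 106.6 m^3/ha

106.6 m^3/ha


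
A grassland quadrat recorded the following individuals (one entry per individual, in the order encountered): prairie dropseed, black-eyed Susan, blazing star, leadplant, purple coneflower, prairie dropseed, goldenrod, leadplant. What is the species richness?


Total individuals logged = 8
Distinct species (count of individuals): prairie dropseed (2), black-eyed Susan (1), blazing star (1), leadplant (2), purple coneflower (1), goldenrod (1)
Species richness = number of distinct species = 6

6


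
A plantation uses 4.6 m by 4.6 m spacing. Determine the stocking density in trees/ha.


N = 10000 / 4.6^2 = 10000 / 21.16 = 472.590 ≈ 473 trees/ha

473 trees/ha


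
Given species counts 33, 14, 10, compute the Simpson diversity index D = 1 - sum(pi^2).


Total N = 33 + 14 + 10 = 57
Per-species terms:
  p = 33/57 = 0.578947; p^2 = 0.578947^2 = 0.335180
  p = 14/57 = 0.245614; p^2 = 0.245614^2 = 0.060326
  p = 10/57 = 0.175439; p^2 = 0.175439^2 = 0.030779
sum(p^2) = 0.335180 + 0.060326 + 0.030779 = 0.426285
D = 1 - 0.426285 = 0.573715 ≈ 0.5737

0.5737


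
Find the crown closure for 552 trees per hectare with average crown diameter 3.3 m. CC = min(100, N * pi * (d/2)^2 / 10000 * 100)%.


(d/2)^2 = (3.3/2)^2 = 1.65^2 = 2.7225
Crown area = 3.141593 * 2.7225 = 8.55299 m^2
N * area / 10000 * 100 = 552 * 8.55299 / 10000 * 100 = 47.2125
CC = min(100, 47.2125) = 47.2125 ≈ 47.2%

47.2%


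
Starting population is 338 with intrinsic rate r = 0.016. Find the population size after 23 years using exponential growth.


r*t = 0.016 * 23 = 0.368
exp(0.368) = 1.44484
N = 338 * 1.44484 = 488.356 ≈ 488

488


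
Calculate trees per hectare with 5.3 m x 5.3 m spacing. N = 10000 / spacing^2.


N = 10000 / 5.3^2 = 10000 / 28.09 = 355.999 ≈ 356 trees/ha

356 trees/ha


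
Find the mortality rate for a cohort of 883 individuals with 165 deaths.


Mortality rate = 165 / 883 = 0.186863 ≈ 0.1869

0.1869


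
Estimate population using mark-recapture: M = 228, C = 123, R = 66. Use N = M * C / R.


N = M * C / R = 228 * 123 / 66 = 28044 / 66 = 424.91 ≈ 425

425 individuals


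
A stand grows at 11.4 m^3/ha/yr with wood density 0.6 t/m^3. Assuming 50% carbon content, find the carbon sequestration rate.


C = 11.4 * 0.6 * 0.5 = 3.42 t C/ha/yr

3.42 t C/ha/yr


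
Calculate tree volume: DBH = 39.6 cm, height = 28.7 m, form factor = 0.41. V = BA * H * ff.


(D/200)^2 = (39.6/200)^2 = 0.198^2 = 0.039204
BA = 3.141593 * 0.039204 = 0.123163 m^2
V = 0.123163 * 28.7 * 0.41 = 1.44926 ≈ 1.449 m^3

1.449 m^3


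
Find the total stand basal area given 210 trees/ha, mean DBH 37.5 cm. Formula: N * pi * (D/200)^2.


(D/200)^2 = (37.5/200)^2 = 0.1875^2 = 0.03515625
Individual BA = 3.141593 * 0.03515625 = 0.110447 m^2
Stand BA = 210 * 0.110447 = 23.1939 ≈ 23.19 m^2/ha

23.19 m^2/ha


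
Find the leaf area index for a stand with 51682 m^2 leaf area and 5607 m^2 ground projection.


LAI = 51682 / 5607 = 9.2174 ≈ 9.22

9.22


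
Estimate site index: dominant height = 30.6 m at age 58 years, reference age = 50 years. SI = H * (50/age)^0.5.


50/58 = 0.862069
(0.862069)^0.5 = 0.928477
SI = 30.6 * 0.928477 = 28.4114 ≈ 28.4 m

28.4 m


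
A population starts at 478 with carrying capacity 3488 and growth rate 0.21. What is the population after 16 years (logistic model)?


(K - N0)/N0 = (3488 - 478)/478 = 3010/478 = 6.29707
r*t = 0.21 * 16 = 3.36; exp(-3.36) = 0.0347353
6.29707 * 0.0347353 = 0.218731
1 + 0.218731 = 1.21873
N = 3488 / 1.21873 = 2862.00 ≈ 2862

2862


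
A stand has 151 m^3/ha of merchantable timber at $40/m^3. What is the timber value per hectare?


Value = 151 * 40 = $6040/ha

$6040/ha


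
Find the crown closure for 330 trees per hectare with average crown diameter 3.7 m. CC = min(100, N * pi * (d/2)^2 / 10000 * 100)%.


(d/2)^2 = (3.7/2)^2 = 1.85^2 = 3.4225
Crown area = 3.141593 * 3.4225 = 10.7521 m^2
N * area / 10000 * 100 = 330 * 10.7521 / 10000 * 100 = 35.4819
CC = min(100, 35.4819) = 35.4819 ≈ 35.5%

35.5%


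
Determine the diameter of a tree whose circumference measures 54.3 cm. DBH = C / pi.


DBH = C / pi = 54.3 / 3.141593 = 17.2842 ≈ 17.28 cm

17.28 cm


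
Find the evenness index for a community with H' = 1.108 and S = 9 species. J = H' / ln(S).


ln(9) = 2.19722
J = H' / ln(S) = 1.108 / 2.19722 = 0.504274 ≈ 0.5043

0.5043


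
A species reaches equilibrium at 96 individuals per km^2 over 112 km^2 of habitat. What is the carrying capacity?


K = 96 * 112 = 10752 individuals

10752 individuals


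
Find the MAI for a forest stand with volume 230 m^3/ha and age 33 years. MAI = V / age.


MAI = 230 / 33 = 6.9697 ≈ 6.97 m^3/ha/yr

6.97 m^3/ha/yr


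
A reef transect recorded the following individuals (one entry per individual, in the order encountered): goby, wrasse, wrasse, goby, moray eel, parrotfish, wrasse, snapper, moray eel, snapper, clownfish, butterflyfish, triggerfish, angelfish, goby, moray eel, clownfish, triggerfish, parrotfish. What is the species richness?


Total individuals logged = 19
Distinct species (count of individuals): goby (3), wrasse (3), moray eel (3), parrotfish (2), snapper (2), clownfish (2), butterflyfish (1), triggerfish (2), angelfish (1)
Species richness = number of distinct species = 9

9


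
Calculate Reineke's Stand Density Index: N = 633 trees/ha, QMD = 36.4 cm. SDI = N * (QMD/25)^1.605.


QMD/25 = 36.4/25 = 1.456
(1.456)^1.605 = exp(1.605 * ln(1.456)) = exp(1.605 * 0.375693) = exp(0.602987) = 1.82757
SDI = 633 * 1.82757 = 1156.85 ≈ 1157

1157


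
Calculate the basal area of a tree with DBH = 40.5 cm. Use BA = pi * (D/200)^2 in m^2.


D/200 = 40.5/200 = 0.2025 m
(D/200)^2 = 0.2025^2 = 0.04100625
BA = 3.141593 * 0.04100625 = 0.128825 ≈ 0.1288 m^2

0.1288 m^2


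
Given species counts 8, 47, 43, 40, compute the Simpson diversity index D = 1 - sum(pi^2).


Total N = 8 + 47 + 43 + 40 = 138
Per-species terms:
  p = 8/138 = 0.057971; p^2 = 0.057971^2 = 0.003361
  p = 47/138 = 0.340580; p^2 = 0.340580^2 = 0.115995
  p = 43/138 = 0.311594; p^2 = 0.311594^2 = 0.097091
  p = 40/138 = 0.289855; p^2 = 0.289855^2 = 0.084016
sum(p^2) = 0.003361 + 0.115995 + 0.097091 + 0.084016 = 0.300463
D = 1 - 0.300463 = 0.699537 ≈ 0.6995

0.6995


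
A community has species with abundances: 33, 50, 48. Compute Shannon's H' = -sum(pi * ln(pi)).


Total N = 33 + 50 + 48 = 131
Per-species terms:
  p = 33/131 = 0.251908; ln(p) = -1.378691; p*ln(p) = 0.251908 * (-1.378691) = -0.347303
  p = 50/131 = 0.381679; ln(p) = -0.963175; p*ln(p) = 0.381679 * (-0.963175) = -0.367624
  p = 48/131 = 0.366412; ln(p) = -1.003997; p*ln(p) = 0.366412 * (-1.003997) = -0.367877
sum(p*ln(p)) = (-0.347303) + (-0.367624) + (-0.367877) = -1.082804
H' = -(-1.082804) = 1.082804 ≈ 1.0828

1.0828


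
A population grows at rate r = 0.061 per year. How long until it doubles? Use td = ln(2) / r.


td = ln(2) / 0.061 = 0.693147 / 0.061 = 11.3631 ≈ 11.4 years

11.4 years


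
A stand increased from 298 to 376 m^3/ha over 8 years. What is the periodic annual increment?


PAI = (V2 - V1) / period = (376 - 298) / 8 = 78 / 8 = 9.75 m^3/ha/yr

9.75 m^3/ha/yr


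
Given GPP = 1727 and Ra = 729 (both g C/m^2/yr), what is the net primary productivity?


NPP = GPP - Ra = 1727 - 729 = 998 g C/m^2/yr

998 g C/m^2/yr


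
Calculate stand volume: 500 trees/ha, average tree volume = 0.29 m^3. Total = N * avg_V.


V_stand = 500 * 0.29 = 145.0 m^3/ha

145.0 m^3/ha


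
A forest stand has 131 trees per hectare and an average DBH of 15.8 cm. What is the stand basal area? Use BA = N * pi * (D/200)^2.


(D/200)^2 = (15.8/200)^2 = 0.079^2 = 0.006241
Individual BA = 3.141593 * 0.006241 = 0.0196067 m^2
Stand BA = 131 * 0.0196067 = 2.56848 ≈ 2.57 m^2/ha

2.57 m^2/ha


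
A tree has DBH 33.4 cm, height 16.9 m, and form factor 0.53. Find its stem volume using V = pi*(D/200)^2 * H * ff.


(D/200)^2 = (33.4/200)^2 = 0.167^2 = 0.027889
BA = 3.141593 * 0.027889 = 0.0876159 m^2
V = 0.0876159 * 16.9 * 0.53 = 0.784776 ≈ 0.785 m^3

0.785 m^3


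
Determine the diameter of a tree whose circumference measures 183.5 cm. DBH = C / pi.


DBH = C / pi = 183.5 / 3.141593 = 58.4099 ≈ 58.41 cm

58.41 cm


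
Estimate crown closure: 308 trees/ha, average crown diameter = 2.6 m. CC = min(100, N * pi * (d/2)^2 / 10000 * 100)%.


(d/2)^2 = (2.6/2)^2 = 1.3^2 = 1.69
Crown area = 3.141593 * 1.69 = 5.30929 m^2
N * area / 10000 * 100 = 308 * 5.30929 / 10000 * 100 = 16.3526
CC = min(100, 16.3526) = 16.3526 ≈ 16.4%

16.4%


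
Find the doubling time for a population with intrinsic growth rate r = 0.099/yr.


td = ln(2) / 0.099 = 0.693147 / 0.099 = 7.00148 ≈ 7.0 years

7.0 years


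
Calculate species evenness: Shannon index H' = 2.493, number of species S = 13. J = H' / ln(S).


ln(13) = 2.56495
J = H' / ln(S) = 2.493 / 2.56495 = 0.971949 ≈ 0.9719

0.9719


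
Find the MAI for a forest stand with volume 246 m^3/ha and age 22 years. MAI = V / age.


MAI = 246 / 22 = 11.1818 ≈ 11.18 m^3/ha/yr

11.18 m^3/ha/yr


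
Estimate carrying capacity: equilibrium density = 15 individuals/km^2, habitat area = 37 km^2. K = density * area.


K = 15 * 37 = 555 individuals

555 individuals


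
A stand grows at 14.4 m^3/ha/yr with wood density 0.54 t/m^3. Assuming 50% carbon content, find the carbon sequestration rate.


C = 14.4 * 0.54 * 0.5 = 3.888 ≈ 3.89 t C/ha/yr

3.89 t C/ha/yr


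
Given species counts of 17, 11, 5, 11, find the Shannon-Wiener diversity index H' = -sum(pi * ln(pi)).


Total N = 17 + 11 + 5 + 11 = 44
Per-species terms:
  p = 17/44 = 0.386364; ln(p) = -0.950975; p*ln(p) = 0.386364 * (-0.950975) = -0.367423
  p = 11/44 = 0.250000; ln(p) = -1.386294; p*ln(p) = 0.250000 * (-1.386294) = -0.346574
  p = 5/44 = 0.113636; ln(p) = -2.174755; p*ln(p) = 0.113636 * (-2.174755) = -0.247130
  p = 11/44 = 0.250000; ln(p) = -1.386294; p*ln(p) = 0.250000 * (-1.386294) = -0.346574
sum(p*ln(p)) = (-0.367423) + (-0.346574) + (-0.247130) + (-0.346574) = -1.307701
H' = -(-1.307701) = 1.307701 ≈ 1.3077

1.3077


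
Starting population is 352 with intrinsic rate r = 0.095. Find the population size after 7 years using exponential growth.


r*t = 0.095 * 7 = 0.665
exp(0.665) = 1.94449
N = 352 * 1.94449 = 684.460 ≈ 684

684


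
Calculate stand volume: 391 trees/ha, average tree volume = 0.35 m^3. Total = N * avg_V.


V_stand = 391 * 0.35 = 136.85 ≈ 136.9 m^3/ha

136.9 m^3/ha
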